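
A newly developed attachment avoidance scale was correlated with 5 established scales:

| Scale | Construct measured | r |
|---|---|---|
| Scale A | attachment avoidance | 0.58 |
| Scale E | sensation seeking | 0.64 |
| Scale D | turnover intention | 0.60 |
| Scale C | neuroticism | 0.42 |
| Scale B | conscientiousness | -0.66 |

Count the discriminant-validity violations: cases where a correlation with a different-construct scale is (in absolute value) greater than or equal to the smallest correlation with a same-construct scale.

3

Convergent (same construct = attachment avoidance): Scale A.
Smallest convergent = 0.58. Discriminant |r|: 0.64, 0.60, 0.42, 0.66; count ≥ 0.58 → 3.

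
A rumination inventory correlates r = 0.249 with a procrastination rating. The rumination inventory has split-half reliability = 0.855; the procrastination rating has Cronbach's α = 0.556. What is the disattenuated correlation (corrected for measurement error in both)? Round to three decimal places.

r_true = r_obs / √(r_xx · r_yy) = 0.249 / √(0.855 × 0.556) = 0.249 / √0.475380 = 0.249 / 0.6895 ≈ 0.361.

0.361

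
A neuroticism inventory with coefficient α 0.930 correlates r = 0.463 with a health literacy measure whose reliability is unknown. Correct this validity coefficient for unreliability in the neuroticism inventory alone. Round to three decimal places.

0.480

Single correction: r_c = r_obs / √r_xx = 0.463 / √0.930 = 0.463 / 0.9644 ≈ 0.480.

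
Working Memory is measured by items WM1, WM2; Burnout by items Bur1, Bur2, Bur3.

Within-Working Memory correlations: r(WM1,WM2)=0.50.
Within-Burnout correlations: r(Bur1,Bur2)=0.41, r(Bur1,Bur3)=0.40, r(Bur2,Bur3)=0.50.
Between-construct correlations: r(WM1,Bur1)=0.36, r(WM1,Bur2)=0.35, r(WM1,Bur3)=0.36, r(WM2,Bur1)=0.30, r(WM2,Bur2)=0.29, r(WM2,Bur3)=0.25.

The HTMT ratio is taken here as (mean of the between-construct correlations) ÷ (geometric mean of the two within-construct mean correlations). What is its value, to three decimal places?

0.681

Mean heterotrait r = 1.91/6 = 0.3183.
Mean within-WM = 0.50/1 = 0.5000; mean within-Bur = 1.31/3 = 0.4367.
Geometric mean = √(0.5000 × 0.4367) = 0.4673.
HTMT = 0.3183 / 0.4673 = 0.681.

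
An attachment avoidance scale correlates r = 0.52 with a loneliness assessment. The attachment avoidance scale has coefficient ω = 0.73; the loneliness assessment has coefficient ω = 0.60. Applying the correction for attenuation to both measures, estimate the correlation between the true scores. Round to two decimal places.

r_true = r_obs / √(r_xx · r_yy) = 0.52 / √(0.73 × 0.60) = 0.52 / √0.4380 = 0.52 / 0.6618 ≈ 0.79.

0.79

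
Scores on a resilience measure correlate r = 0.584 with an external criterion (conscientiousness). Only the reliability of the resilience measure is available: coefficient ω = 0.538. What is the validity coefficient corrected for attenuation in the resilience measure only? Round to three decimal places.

0.796

Single correction: r_c = r_obs / √r_xx = 0.584 / √0.538 = 0.584 / 0.7335 ≈ 0.796.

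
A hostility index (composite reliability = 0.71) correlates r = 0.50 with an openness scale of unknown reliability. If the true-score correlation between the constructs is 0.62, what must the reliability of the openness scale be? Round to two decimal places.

r_true = r_obs / √(r_xx · r_yy) ⇒ 0.62 = 0.50 / √(0.71 · r_yy).
√(0.71 · r_yy) = 0.50 / 0.62 = 0.8065; 0.71 · r_yy = 0.6504; r_yy = 0.6504 / 0.71 ≈ 0.92.

0.92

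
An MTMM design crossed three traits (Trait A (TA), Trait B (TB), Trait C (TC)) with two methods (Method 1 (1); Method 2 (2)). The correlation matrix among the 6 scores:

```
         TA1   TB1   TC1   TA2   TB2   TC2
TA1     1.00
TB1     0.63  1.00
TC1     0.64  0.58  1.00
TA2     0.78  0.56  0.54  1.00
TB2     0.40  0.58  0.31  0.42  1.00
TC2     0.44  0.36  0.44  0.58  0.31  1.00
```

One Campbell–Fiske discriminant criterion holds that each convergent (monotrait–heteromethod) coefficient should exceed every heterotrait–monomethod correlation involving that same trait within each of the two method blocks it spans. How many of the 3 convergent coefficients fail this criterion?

2

Each convergent coefficient versus the relevant comparison correlations:
TA (methods 1·2): 0.78 vs {0.63, 0.42, 0.64, 0.58} → pass.
TB (methods 1·2): 0.58 vs {0.63, 0.42, 0.58, 0.31} → fail.
TC (methods 1·2): 0.44 vs {0.64, 0.58, 0.58, 0.31} → fail.
2 of 3 fail.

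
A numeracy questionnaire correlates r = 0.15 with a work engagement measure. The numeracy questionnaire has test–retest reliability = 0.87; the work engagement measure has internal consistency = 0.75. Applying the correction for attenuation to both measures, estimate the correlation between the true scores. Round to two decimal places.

r_true = r_obs / √(r_xx · r_yy) = 0.15 / √(0.87 × 0.75) = 0.15 / √0.6525 = 0.15 / 0.8078 ≈ 0.19.

0.19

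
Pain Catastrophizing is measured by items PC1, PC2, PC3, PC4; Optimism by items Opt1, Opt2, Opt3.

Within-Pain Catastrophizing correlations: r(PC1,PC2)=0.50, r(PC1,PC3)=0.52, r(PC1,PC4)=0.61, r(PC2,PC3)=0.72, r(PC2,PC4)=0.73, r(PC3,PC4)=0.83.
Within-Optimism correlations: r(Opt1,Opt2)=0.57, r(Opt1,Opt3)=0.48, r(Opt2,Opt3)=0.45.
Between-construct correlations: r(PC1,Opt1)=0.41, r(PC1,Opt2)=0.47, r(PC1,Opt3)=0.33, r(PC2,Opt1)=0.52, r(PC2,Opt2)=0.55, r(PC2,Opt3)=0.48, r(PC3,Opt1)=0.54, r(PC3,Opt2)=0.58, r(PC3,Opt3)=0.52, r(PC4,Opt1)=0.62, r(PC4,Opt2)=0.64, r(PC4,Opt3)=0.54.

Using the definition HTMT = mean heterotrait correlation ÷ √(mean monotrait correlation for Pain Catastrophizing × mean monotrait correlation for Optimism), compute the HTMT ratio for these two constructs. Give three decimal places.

0.905

Mean between = 6.20/12 = 0.5167.
Mean within-PC = 3.91/6 = 0.6517; mean within-Opt = 1.50/3 = 0.5000.
Geometric mean = √(0.6517 × 0.5000) = 0.5708.
HTMT = 0.5167 / 0.5708 = 0.905.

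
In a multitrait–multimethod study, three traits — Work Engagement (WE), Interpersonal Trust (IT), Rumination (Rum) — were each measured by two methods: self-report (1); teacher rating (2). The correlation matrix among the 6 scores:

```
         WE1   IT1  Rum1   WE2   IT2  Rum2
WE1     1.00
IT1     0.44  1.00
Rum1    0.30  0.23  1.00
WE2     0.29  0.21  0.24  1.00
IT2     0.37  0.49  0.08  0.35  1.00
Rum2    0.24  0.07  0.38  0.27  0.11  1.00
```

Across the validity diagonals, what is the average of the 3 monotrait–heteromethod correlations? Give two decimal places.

0.39

Convergent values: 0.29, 0.49, 0.38; mean = 1.16/3 = 0.39.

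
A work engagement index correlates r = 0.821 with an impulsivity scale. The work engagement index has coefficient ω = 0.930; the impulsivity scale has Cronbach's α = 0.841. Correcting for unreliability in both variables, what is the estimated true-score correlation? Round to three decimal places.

0.928

r_true = r_obs / √(r_xx · r_yy) = 0.821 / √(0.930 × 0.841) = 0.821 / √0.782130 = 0.821 / 0.8844 ≈ 0.928.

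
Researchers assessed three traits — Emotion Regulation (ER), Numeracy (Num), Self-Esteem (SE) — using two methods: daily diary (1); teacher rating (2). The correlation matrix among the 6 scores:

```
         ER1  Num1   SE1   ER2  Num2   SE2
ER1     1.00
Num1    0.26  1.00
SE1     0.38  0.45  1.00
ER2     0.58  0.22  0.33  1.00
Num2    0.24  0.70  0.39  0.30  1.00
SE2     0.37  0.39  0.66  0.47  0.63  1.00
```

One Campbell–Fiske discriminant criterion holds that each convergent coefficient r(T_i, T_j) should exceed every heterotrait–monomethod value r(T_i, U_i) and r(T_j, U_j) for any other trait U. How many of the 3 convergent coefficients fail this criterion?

Checking each validity diagonal entry against its comparison values:
ER (methods 1·2): 0.58 vs {0.26, 0.30, 0.38, 0.47} → pass.
Num (methods 1·2): 0.70 vs {0.26, 0.30, 0.45, 0.63} → pass.
SE (methods 1·2): 0.66 vs {0.38, 0.47, 0.45, 0.63} → pass.
0 of 3 fail.

0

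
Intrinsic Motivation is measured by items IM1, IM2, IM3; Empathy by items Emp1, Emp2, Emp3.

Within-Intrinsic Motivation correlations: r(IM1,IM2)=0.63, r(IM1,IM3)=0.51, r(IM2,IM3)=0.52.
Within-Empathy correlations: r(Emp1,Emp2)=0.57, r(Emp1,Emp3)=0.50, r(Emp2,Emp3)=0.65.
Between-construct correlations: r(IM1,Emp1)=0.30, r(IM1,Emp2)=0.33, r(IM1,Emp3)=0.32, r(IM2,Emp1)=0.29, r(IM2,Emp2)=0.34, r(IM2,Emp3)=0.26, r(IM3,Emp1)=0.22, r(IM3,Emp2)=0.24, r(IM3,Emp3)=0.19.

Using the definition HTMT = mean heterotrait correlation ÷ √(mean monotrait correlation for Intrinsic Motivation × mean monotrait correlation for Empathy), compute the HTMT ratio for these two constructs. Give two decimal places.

Mean between = 2.49/9 = 0.2767.
Mean within-IM = 1.66/3 = 0.5533; mean within-Emp = 1.72/3 = 0.5733.
Geometric mean = √(0.5533 × 0.5733) = 0.5632.
HTMT = 0.2767 / 0.5632 = 0.49.

0.49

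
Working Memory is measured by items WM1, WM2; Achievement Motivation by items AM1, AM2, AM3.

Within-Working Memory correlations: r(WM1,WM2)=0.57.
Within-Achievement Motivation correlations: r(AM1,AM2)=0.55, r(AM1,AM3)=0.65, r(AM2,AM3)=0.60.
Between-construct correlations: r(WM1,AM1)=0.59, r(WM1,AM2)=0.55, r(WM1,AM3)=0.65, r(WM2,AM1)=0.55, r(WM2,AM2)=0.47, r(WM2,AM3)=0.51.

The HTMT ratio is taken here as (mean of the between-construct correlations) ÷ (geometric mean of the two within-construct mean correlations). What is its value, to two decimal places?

Mean between = 3.32/6 = 0.5533.
Mean within-WM = 0.57/1 = 0.5700; mean within-AM = 1.80/3 = 0.6000.
Geometric mean = √(0.5700 × 0.6000) = 0.5848.
HTMT = 0.5533 / 0.5848 = 0.95.

0.95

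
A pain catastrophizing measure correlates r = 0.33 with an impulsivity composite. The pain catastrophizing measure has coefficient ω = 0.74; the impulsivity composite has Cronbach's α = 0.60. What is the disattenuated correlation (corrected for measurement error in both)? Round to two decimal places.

0.50

r_true = r_obs / √(r_xx · r_yy) = 0.33 / √(0.74 × 0.60) = 0.33 / √0.4440 = 0.33 / 0.6663 ≈ 0.50.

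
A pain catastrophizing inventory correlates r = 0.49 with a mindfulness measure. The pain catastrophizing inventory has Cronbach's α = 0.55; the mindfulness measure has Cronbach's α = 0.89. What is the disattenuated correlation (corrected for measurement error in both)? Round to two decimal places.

r_true = r_obs / √(r_xx · r_yy) = 0.49 / √(0.55 × 0.89) = 0.49 / √0.4895 = 0.49 / 0.6996 ≈ 0.70.

0.70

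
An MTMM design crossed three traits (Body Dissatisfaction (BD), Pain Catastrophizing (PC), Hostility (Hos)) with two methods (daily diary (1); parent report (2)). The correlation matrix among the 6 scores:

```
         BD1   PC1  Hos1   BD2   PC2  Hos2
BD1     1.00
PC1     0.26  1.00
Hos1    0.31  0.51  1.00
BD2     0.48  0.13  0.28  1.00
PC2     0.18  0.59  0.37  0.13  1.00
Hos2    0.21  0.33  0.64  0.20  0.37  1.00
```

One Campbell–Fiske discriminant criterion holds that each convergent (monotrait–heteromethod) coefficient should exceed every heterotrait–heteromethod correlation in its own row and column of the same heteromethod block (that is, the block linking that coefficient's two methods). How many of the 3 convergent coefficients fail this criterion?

0

Checking each validity diagonal entry against its comparison values:
BD (methods 1·2): 0.48 vs {0.18, 0.13, 0.21, 0.28} → pass.
PC (methods 1·2): 0.59 vs {0.13, 0.18, 0.33, 0.37} → pass.
Hos (methods 1·2): 0.64 vs {0.28, 0.21, 0.37, 0.33} → pass.
0 of 3 fail.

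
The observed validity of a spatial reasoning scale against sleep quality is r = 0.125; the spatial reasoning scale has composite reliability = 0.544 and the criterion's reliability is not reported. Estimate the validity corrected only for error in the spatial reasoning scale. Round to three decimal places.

Single correction: r_c = r_obs / √r_xx = 0.125 / √0.544 = 0.125 / 0.7376 ≈ 0.169.

0.169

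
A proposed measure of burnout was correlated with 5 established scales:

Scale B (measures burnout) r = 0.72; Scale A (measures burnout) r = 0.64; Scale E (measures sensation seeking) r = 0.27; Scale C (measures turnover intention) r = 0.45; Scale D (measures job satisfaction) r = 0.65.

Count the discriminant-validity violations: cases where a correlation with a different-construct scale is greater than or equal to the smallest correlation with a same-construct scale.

1

Convergent (same construct = burnout): Scale B, Scale A.
Smallest convergent = 0.64. Discriminant values: 0.27, 0.45, 0.65; count ≥ 0.64 → 1.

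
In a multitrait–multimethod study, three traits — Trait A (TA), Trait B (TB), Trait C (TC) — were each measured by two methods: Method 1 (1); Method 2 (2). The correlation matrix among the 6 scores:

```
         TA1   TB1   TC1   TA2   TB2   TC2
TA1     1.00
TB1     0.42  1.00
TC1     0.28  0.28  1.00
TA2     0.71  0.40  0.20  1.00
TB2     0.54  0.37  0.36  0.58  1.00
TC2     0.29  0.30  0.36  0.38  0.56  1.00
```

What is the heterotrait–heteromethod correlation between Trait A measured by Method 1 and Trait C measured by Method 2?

0.29

Different traits and methods: r(TA1, TC2) = 0.29.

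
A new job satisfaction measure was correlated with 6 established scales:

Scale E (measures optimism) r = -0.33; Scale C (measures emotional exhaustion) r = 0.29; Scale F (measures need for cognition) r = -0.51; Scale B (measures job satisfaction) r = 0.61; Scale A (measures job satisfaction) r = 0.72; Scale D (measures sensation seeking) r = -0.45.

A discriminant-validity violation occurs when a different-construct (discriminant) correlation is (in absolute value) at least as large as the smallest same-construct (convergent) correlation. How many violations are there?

Convergent (same construct = job satisfaction): Scale B, Scale A.
Smallest convergent = 0.61. Discriminant |r|: 0.33, 0.29, 0.51, 0.45; count ≥ 0.61 → 0.

0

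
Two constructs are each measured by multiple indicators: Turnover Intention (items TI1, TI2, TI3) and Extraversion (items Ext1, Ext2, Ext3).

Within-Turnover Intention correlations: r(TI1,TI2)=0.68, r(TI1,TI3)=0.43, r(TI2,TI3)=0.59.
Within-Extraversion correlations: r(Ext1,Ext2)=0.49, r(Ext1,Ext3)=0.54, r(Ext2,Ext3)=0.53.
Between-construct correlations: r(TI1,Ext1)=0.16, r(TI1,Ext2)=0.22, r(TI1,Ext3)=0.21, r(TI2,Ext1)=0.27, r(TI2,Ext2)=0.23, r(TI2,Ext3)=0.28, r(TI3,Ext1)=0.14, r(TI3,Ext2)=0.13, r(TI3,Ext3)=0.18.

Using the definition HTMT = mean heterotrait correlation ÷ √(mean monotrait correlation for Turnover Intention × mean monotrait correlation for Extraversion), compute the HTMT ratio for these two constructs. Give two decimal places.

Mean heterotrait r = 1.82/9 = 0.2022.
Mean within-TI = 1.70/3 = 0.5667; mean within-Ext = 1.56/3 = 0.5200.
Geometric mean = √(0.5667 × 0.5200) = 0.5428.
HTMT = 0.2022 / 0.5428 = 0.37.

0.37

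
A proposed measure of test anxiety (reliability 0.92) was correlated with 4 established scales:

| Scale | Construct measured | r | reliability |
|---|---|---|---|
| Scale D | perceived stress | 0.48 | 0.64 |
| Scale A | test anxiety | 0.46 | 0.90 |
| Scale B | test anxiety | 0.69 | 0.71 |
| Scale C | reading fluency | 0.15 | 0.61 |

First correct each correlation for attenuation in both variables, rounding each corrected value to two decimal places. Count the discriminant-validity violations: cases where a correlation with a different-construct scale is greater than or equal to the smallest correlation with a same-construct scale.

Disattenuated r (r / √(r_scale · r_new)):
  Scale D (disc): 0.48 / √(0.64·0.92) = 0.63
  Scale A (conv): 0.46 / √(0.90·0.92) = 0.51
  Scale B (conv): 0.69 / √(0.71·0.92) = 0.85
  Scale C (disc): 0.15 / √(0.61·0.92) = 0.20
Smallest convergent = 0.51. Discriminant values: 0.63, 0.20; count ≥ 0.51 → 1.

1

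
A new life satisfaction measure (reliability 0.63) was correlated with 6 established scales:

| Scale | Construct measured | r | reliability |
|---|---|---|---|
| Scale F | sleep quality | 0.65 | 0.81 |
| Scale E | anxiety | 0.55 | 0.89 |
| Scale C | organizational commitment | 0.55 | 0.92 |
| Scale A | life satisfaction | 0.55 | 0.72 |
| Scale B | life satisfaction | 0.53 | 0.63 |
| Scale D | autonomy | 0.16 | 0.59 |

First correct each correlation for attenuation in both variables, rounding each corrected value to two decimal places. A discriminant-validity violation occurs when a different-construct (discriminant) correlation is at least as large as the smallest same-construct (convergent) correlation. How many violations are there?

Disattenuated r (r / √(r_scale · r_new)):
  Scale F (disc): 0.65 / √(0.81·0.63) = 0.91
  Scale E (disc): 0.55 / √(0.89·0.63) = 0.73
  Scale C (disc): 0.55 / √(0.92·0.63) = 0.72
  Scale A (conv): 0.55 / √(0.72·0.63) = 0.82
  Scale B (conv): 0.53 / √(0.63·0.63) = 0.84
  Scale D (disc): 0.16 / √(0.59·0.63) = 0.26
Smallest convergent = 0.82. Discriminant values: 0.91, 0.73, 0.72, 0.26; count ≥ 0.82 → 1.

1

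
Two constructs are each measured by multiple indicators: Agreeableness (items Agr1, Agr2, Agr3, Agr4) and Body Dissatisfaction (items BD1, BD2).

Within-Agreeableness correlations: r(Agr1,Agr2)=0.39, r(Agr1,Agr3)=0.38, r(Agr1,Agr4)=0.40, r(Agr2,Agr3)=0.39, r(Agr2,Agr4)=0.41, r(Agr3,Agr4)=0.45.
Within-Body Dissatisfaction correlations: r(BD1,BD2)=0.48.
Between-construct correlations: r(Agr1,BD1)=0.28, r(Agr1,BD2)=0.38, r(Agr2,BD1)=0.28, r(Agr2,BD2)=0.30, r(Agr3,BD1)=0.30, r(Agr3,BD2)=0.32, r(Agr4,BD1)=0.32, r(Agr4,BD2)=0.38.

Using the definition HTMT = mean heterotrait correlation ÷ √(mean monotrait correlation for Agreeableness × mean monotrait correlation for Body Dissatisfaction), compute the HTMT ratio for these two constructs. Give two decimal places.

0.73

Mean between = 2.56/8 = 0.3200.
Mean within-Agr = 2.42/6 = 0.4033; mean within-BD = 0.48/1 = 0.4800.
Geometric mean = √(0.4033 × 0.4800) = 0.4400.
HTMT = 0.3200 / 0.4400 = 0.73.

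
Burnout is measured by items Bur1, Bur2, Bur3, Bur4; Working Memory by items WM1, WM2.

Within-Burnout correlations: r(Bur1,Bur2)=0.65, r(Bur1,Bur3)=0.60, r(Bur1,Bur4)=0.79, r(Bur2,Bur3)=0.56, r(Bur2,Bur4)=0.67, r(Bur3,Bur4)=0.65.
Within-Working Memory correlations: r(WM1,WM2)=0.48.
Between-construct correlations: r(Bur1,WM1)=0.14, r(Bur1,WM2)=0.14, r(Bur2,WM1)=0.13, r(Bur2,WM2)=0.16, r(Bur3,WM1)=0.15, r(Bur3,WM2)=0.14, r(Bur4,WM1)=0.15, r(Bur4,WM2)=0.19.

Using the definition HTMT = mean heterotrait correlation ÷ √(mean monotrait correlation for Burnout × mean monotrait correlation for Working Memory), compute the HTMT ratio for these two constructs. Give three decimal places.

Between-construct mean = 1.20/8 = 0.1500.
Mean within-Bur = 3.92/6 = 0.6533; mean within-WM = 0.48/1 = 0.4800.
Geometric mean = √(0.6533 × 0.4800) = 0.5600.
HTMT = 0.1500 / 0.5600 = 0.268.

0.268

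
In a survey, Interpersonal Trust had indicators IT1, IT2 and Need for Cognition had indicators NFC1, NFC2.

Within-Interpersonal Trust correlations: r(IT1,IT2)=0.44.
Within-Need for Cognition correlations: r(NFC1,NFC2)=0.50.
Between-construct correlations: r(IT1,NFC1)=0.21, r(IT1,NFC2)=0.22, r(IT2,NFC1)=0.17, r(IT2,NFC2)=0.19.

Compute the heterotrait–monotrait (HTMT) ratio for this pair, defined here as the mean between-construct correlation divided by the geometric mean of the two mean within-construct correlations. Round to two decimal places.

Between-construct mean = 0.79/4 = 0.1975.
Mean within-IT = 0.44/1 = 0.4400; mean within-NFC = 0.50/1 = 0.5000.
Geometric mean = √(0.4400 × 0.5000) = 0.4690.
HTMT = 0.1975 / 0.4690 = 0.42.

0.42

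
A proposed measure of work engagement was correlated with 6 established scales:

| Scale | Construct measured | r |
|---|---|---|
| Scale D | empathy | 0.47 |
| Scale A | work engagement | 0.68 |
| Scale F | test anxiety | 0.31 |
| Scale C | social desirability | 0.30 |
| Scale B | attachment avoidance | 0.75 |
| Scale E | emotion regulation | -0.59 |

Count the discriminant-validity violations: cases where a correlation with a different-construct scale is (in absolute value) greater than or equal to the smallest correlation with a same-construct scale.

Convergent (same construct = work engagement): Scale A.
Smallest convergent = 0.68. Discriminant |r|: 0.47, 0.31, 0.30, 0.75, 0.59; count ≥ 0.68 → 1.

1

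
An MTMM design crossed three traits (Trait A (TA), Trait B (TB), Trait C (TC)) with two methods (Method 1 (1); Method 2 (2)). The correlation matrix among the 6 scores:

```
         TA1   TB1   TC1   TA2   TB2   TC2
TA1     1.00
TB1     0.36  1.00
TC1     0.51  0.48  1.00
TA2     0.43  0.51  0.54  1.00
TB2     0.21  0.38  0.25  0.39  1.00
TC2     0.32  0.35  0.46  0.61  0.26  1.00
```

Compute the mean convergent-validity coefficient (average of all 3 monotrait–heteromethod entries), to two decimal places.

Convergent values: 0.43, 0.38, 0.46; mean = 1.27/3 = 0.42.

0.42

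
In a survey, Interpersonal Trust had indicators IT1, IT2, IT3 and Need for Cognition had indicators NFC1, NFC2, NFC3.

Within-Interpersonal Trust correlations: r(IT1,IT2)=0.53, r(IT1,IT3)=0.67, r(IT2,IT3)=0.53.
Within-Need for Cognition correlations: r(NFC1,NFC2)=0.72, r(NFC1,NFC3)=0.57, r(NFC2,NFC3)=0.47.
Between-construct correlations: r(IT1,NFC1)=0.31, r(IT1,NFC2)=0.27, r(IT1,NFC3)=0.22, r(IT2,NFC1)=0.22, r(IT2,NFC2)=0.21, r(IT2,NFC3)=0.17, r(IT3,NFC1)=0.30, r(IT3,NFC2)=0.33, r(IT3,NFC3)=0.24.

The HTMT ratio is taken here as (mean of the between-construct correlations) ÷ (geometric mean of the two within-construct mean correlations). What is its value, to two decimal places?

Between-construct mean = 2.27/9 = 0.2522.
Mean within-IT = 1.73/3 = 0.5767; mean within-NFC = 1.76/3 = 0.5867.
Geometric mean = √(0.5767 × 0.5867) = 0.5817.
HTMT = 0.2522 / 0.5817 = 0.43.

0.43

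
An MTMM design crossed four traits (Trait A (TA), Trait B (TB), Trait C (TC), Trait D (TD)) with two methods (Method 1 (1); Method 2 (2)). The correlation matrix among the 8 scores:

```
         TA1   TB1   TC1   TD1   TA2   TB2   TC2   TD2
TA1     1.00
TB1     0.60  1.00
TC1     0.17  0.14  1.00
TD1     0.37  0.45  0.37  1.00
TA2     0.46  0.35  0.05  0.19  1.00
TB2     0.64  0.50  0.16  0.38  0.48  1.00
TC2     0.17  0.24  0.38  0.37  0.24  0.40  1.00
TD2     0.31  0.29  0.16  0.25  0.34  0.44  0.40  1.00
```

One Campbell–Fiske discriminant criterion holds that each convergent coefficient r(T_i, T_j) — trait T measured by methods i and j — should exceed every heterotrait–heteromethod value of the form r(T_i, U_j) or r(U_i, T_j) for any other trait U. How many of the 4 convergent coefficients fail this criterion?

3

Each convergent coefficient versus the relevant comparison correlations:
TA (methods 1·2): 0.46 vs {0.64, 0.35, 0.17, 0.05, 0.31, 0.19} → fail.
TB (methods 1·2): 0.50 vs {0.35, 0.64, 0.24, 0.16, 0.29, 0.38} → fail.
TC (methods 1·2): 0.38 vs {0.05, 0.17, 0.16, 0.24, 0.16, 0.37} → pass.
TD (methods 1·2): 0.25 vs {0.19, 0.31, 0.38, 0.29, 0.37, 0.16} → fail.
3 of 4 fail.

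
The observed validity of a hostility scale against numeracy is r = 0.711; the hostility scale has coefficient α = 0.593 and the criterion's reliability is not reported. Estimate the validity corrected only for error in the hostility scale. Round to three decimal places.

0.923

Single correction: r_c = r_obs / √r_xx = 0.711 / √0.593 = 0.711 / 0.7701 ≈ 0.923.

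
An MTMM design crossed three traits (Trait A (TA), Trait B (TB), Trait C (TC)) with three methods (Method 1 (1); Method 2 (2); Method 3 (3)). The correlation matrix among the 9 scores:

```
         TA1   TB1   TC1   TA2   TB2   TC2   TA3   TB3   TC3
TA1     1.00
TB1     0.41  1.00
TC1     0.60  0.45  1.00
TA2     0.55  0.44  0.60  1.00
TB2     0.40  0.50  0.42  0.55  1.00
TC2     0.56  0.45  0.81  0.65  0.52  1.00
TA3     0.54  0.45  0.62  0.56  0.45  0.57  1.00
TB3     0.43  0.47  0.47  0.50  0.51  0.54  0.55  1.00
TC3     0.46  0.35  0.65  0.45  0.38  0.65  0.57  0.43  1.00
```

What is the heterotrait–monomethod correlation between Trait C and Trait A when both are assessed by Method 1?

0.60

Different traits, same method: r(TC1, TA1) = 0.60.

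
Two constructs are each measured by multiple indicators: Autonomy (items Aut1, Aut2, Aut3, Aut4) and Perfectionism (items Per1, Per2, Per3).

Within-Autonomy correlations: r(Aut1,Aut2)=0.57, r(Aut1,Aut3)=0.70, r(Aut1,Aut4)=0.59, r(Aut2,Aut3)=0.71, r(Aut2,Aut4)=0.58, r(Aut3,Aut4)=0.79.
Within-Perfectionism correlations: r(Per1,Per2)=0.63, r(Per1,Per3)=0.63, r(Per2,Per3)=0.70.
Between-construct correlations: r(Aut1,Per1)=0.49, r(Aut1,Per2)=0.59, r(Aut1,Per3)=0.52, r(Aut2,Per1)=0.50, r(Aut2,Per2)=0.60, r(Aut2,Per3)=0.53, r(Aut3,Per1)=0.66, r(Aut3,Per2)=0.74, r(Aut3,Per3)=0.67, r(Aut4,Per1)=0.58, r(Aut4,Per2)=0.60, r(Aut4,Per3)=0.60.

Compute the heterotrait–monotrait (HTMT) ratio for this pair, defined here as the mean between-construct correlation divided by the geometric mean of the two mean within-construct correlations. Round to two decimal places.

0.90

Mean between = 7.08/12 = 0.5900.
Mean within-Aut = 3.94/6 = 0.6567; mean within-Per = 1.96/3 = 0.6533.
Geometric mean = √(0.6567 × 0.6533) = 0.6550.
HTMT = 0.5900 / 0.6550 = 0.90.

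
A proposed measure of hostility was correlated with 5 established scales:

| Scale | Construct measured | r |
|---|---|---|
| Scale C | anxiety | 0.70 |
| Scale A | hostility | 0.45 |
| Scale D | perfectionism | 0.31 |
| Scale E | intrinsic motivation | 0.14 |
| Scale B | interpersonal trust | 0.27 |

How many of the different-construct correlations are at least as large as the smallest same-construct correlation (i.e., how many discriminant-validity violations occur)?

1

Convergent (same construct = hostility): Scale A.
Smallest convergent = 0.45. Discriminant values: 0.70, 0.31, 0.14, 0.27; count ≥ 0.45 → 1.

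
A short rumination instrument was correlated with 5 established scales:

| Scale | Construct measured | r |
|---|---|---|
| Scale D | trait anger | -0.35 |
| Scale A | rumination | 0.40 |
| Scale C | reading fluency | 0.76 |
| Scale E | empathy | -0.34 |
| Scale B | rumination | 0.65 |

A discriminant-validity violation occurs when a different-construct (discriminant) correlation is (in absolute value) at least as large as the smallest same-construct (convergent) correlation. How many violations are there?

Convergent (same construct = rumination): Scale A, Scale B.
Smallest convergent = 0.40. Discriminant |r|: 0.35, 0.76, 0.34; count ≥ 0.40 → 1.

1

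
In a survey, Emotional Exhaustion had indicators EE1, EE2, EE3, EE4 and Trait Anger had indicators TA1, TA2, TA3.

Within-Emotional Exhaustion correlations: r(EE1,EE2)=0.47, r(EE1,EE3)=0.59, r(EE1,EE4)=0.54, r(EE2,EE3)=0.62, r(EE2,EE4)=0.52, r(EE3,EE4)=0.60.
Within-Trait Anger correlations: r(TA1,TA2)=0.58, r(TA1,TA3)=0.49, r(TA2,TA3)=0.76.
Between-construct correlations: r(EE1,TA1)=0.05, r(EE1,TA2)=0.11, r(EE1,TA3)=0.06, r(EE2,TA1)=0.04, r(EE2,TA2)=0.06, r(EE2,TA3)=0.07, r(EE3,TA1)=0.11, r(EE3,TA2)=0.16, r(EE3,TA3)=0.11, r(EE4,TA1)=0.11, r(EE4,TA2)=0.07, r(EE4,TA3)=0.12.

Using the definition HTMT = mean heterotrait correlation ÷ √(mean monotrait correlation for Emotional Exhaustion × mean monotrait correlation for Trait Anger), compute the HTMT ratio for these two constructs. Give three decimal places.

0.153

Mean heterotrait r = 1.07/12 = 0.0892.
Mean within-EE = 3.34/6 = 0.5567; mean within-TA = 1.83/3 = 0.6100.
Geometric mean = √(0.5567 × 0.6100) = 0.5827.
HTMT = 0.0892 / 0.5827 = 0.153.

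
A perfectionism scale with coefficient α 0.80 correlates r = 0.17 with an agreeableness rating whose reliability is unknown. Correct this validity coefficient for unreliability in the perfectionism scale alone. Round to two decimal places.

Single correction: r_c = r_obs / √r_xx = 0.17 / √0.80 = 0.17 / 0.8944 ≈ 0.19.

0.19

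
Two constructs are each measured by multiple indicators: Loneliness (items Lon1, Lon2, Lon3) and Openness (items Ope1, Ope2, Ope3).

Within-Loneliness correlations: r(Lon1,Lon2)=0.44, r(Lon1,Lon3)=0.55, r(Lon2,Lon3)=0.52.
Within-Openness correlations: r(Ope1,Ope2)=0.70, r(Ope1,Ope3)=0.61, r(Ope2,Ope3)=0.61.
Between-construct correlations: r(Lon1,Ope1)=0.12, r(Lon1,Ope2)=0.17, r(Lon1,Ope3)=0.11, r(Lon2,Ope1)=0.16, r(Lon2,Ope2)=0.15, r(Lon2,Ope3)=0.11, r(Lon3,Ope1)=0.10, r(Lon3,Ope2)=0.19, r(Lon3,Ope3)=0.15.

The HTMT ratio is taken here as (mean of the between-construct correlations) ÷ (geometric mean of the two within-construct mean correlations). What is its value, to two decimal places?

Between-construct mean = 1.26/9 = 0.1400.
Mean within-Lon = 1.51/3 = 0.5033; mean within-Ope = 1.92/3 = 0.6400.
Geometric mean = √(0.5033 × 0.6400) = 0.5675.
HTMT = 0.1400 / 0.5675 = 0.25.

0.25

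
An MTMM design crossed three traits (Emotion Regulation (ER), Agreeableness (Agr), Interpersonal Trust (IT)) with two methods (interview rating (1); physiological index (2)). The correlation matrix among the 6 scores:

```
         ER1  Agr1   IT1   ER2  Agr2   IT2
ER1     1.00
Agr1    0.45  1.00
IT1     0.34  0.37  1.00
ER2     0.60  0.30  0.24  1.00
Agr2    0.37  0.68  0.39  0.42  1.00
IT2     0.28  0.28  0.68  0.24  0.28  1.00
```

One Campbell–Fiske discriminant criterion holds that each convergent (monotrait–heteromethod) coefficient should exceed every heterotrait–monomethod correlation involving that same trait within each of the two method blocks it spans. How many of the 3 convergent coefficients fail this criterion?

0

Convergent coefficients and their comparison sets:
ER (methods 1·2): 0.60 vs {0.45, 0.42, 0.34, 0.24} → pass.
Agr (methods 1·2): 0.68 vs {0.45, 0.42, 0.37, 0.28} → pass.
IT (methods 1·2): 0.68 vs {0.34, 0.24, 0.37, 0.28} → pass.
0 of 3 fail.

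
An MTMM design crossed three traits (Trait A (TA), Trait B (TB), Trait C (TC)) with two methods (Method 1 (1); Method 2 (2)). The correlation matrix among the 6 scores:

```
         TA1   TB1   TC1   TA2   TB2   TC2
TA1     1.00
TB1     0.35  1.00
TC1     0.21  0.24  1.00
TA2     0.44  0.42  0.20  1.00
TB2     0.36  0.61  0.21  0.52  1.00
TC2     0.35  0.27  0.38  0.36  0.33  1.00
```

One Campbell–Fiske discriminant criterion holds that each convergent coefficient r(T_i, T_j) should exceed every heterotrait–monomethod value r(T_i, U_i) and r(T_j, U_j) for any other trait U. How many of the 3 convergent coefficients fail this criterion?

Checking each validity diagonal entry against its comparison values:
TA (methods 1·2): 0.44 vs {0.35, 0.52, 0.21, 0.36} → fail.
TB (methods 1·2): 0.61 vs {0.35, 0.52, 0.24, 0.33} → pass.
TC (methods 1·2): 0.38 vs {0.21, 0.36, 0.24, 0.33} → pass.
1 of 3 fail.

1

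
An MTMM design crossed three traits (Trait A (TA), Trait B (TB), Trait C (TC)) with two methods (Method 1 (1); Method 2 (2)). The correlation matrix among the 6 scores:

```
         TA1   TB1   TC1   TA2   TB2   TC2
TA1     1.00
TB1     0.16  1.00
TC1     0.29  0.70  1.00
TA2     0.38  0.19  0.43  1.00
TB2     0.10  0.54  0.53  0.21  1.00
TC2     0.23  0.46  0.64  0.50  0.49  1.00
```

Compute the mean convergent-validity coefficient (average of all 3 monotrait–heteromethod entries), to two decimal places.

Convergent values: 0.38, 0.54, 0.64; mean = 1.56/3 = 0.52.

0.52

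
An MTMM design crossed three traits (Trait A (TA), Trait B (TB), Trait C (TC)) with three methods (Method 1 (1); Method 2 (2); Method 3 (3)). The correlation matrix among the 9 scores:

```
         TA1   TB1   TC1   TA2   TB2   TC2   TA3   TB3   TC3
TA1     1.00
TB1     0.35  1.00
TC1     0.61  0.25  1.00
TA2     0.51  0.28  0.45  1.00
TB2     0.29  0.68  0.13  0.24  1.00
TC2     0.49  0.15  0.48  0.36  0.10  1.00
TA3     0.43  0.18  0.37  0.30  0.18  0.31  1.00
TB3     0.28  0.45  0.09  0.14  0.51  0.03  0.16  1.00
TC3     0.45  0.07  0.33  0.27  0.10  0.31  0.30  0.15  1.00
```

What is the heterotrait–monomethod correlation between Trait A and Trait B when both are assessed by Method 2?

0.24

Different traits, same method: r(TA2, TB2) = 0.24.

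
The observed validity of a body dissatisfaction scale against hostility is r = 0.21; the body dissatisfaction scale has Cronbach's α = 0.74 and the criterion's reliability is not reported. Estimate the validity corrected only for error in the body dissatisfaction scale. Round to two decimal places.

0.24

Single correction: r_c = r_obs / √r_xx = 0.21 / √0.74 = 0.21 / 0.8602 ≈ 0.24.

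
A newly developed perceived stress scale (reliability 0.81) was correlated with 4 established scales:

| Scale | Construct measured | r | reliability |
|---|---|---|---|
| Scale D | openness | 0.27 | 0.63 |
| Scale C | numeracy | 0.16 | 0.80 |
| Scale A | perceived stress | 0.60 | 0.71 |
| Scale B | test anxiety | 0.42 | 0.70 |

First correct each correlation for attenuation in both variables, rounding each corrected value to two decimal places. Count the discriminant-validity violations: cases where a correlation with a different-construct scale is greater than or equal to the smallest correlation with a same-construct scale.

Disattenuated r (r / √(r_scale · r_new)):
  Scale D (disc): 0.27 / √(0.63·0.81) = 0.38
  Scale C (disc): 0.16 / √(0.80·0.81) = 0.20
  Scale A (conv): 0.60 / √(0.71·0.81) = 0.79
  Scale B (disc): 0.42 / √(0.70·0.81) = 0.56
Smallest convergent = 0.79. Discriminant values: 0.38, 0.20, 0.56; count ≥ 0.79 → 0.

0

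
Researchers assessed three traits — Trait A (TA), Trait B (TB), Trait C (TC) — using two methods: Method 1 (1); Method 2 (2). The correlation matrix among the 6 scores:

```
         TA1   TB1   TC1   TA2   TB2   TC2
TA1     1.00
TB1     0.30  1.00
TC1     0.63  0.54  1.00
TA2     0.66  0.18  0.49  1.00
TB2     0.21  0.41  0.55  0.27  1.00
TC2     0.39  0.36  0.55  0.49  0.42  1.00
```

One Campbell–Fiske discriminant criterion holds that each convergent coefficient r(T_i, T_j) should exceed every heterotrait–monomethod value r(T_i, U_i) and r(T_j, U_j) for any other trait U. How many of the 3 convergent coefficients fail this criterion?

2

Each convergent coefficient versus the relevant comparison correlations:
TA (methods 1·2): 0.66 vs {0.30, 0.27, 0.63, 0.49} → pass.
TB (methods 1·2): 0.41 vs {0.30, 0.27, 0.54, 0.42} → fail.
TC (methods 1·2): 0.55 vs {0.63, 0.49, 0.54, 0.42} → fail.
2 of 3 fail.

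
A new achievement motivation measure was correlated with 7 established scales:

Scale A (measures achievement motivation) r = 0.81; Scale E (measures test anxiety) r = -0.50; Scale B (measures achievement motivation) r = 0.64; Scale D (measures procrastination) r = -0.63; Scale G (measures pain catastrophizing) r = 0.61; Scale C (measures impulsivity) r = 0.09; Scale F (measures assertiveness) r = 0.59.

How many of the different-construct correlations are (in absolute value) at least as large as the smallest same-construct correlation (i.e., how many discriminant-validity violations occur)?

Convergent (same construct = achievement motivation): Scale A, Scale B.
Smallest convergent = 0.64. Discriminant |r|: 0.50, 0.63, 0.61, 0.09, 0.59; count ≥ 0.64 → 0.

0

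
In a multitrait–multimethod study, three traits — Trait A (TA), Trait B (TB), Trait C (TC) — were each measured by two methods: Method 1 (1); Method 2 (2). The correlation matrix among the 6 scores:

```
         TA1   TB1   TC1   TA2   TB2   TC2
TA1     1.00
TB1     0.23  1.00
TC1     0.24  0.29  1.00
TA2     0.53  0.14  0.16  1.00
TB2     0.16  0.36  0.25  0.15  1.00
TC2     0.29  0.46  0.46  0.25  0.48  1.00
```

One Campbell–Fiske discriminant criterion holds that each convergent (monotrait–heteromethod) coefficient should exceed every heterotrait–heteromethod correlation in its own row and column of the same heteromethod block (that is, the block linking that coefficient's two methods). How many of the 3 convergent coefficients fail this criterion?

2

Convergent coefficients and their comparison sets:
TA (methods 1·2): 0.53 vs {0.16, 0.14, 0.29, 0.16} → pass.
TB (methods 1·2): 0.36 vs {0.14, 0.16, 0.46, 0.25} → fail.
TC (methods 1·2): 0.46 vs {0.16, 0.29, 0.25, 0.46} → fail.
2 of 3 fail.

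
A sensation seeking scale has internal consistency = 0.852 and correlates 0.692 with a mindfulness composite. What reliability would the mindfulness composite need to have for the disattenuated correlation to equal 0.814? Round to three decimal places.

r_true = r_obs / √(r_xx · r_yy) ⇒ 0.814 = 0.692 / √(0.852 · r_yy).
√(0.852 · r_yy) = 0.692 / 0.814 = 0.8501; 0.852 · r_yy = 0.7227; r_yy = 0.7227 / 0.852 ≈ 0.848.

0.848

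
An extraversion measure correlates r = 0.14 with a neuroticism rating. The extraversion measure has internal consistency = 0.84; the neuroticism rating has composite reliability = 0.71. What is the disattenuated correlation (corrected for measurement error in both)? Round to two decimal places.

r_true = r_obs / √(r_xx · r_yy) = 0.14 / √(0.84 × 0.71) = 0.14 / √0.5964 = 0.14 / 0.7723 ≈ 0.18.

0.18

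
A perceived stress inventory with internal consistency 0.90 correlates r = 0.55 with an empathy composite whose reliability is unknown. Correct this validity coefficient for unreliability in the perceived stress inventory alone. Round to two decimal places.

0.58

Single correction: r_c = r_obs / √r_xx = 0.55 / √0.90 = 0.55 / 0.9487 ≈ 0.58.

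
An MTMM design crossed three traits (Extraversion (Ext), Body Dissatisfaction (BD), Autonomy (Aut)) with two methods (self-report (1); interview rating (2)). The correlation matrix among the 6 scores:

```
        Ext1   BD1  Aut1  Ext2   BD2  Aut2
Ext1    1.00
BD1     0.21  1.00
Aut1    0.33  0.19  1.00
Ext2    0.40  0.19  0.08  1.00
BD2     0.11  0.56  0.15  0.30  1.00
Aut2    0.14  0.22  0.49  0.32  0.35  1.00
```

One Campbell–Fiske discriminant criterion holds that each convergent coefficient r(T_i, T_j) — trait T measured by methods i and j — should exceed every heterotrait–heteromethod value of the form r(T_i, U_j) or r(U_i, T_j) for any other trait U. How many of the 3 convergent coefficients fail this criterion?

Checking each validity diagonal entry against its comparison values:
Ext (methods 1·2): 0.40 vs {0.11, 0.19, 0.14, 0.08} → pass.
BD (methods 1·2): 0.56 vs {0.19, 0.11, 0.22, 0.15} → pass.
Aut (methods 1·2): 0.49 vs {0.08, 0.14, 0.15, 0.22} → pass.
0 of 3 fail.

0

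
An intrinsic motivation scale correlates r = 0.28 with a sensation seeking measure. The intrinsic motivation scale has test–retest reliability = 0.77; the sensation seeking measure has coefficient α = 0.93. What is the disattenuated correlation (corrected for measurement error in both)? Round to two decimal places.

r_true = r_obs / √(r_xx · r_yy) = 0.28 / √(0.77 × 0.93) = 0.28 / √0.7161 = 0.28 / 0.8462 ≈ 0.33.

0.33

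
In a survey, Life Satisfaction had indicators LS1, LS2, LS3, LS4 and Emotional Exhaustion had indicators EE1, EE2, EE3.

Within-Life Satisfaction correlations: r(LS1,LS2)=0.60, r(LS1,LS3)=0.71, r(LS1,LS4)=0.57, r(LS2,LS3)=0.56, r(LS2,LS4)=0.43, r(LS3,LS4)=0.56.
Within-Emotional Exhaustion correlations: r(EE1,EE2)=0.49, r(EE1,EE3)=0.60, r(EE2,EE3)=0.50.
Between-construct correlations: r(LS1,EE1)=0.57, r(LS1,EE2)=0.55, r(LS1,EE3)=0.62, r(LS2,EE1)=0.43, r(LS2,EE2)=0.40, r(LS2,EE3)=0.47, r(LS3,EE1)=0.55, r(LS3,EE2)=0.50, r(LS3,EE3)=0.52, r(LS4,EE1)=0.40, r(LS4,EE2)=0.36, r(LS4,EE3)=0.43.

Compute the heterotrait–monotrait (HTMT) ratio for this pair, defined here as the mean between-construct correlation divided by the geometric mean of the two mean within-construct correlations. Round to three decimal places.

0.878

Mean between = 5.80/12 = 0.4833.
Mean within-LS = 3.43/6 = 0.5717; mean within-EE = 1.59/3 = 0.5300.
Geometric mean = √(0.5717 × 0.5300) = 0.5505.
HTMT = 0.4833 / 0.5505 = 0.878.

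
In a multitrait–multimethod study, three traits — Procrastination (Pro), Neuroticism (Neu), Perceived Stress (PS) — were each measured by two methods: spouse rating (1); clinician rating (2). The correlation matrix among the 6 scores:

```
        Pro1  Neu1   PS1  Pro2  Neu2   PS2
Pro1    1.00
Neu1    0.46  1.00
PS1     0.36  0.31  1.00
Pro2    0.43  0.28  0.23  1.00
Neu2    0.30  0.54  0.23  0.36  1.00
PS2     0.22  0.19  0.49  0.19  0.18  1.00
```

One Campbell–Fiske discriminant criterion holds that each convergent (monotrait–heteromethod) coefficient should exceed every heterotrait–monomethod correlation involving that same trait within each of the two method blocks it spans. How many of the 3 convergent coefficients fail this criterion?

Convergent coefficients and their comparison sets:
Pro (methods 1·2): 0.43 vs {0.46, 0.36, 0.36, 0.19} → fail.
Neu (methods 1·2): 0.54 vs {0.46, 0.36, 0.31, 0.18} → pass.
PS (methods 1·2): 0.49 vs {0.36, 0.19, 0.31, 0.18} → pass.
1 of 3 fail.

1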